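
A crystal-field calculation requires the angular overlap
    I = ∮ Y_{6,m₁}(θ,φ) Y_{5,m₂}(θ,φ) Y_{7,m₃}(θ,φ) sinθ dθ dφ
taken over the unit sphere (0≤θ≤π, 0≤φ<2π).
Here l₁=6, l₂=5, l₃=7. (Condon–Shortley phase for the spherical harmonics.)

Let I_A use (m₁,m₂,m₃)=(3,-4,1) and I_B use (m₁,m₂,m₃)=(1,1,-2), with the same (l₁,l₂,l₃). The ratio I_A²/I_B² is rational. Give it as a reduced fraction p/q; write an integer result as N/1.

Same 6,5,7: normalisation and zero-m 3j drop out of the ratio.
A: Δ: 4! 8! 6! / 19! → 1/174594420; sum: t=0:+1/2073600 t=1:−1/6220800 = 1/3110400; 3j²(6 5 7; 3 -4 1) = Δ·Π!·Σ² = 3136/230945  (sign +1)
B: Δ: 4! 8! 6! / 19! → 1/174594420; sum: t=0:+1/12441600 t=1:−1/414720 t=2:+1/138240 t=3:−1/311040 t=4:+1/5806080 = 1/537600; 3j²(6 5 7; 1 1 -2) = Δ·Π!·Σ² = 2916/323323  (sign -1)
I_A²/I_B² = (3136/230945)/(2916/323323) = 5488/3645

5488/3645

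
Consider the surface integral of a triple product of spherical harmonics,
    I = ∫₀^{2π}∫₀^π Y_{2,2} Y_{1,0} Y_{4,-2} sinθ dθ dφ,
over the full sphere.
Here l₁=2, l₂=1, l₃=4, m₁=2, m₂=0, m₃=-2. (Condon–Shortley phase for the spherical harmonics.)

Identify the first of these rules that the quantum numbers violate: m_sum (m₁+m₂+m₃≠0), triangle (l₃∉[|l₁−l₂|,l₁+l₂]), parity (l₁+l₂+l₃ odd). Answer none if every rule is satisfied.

azimuthal sum: 2 + 0 − 2 = 0  ✓
1 ≤ 4 ≤ 3 (triangle on l)  ✗
L = 2 + 1 + 4 = 7 (odd)

triangle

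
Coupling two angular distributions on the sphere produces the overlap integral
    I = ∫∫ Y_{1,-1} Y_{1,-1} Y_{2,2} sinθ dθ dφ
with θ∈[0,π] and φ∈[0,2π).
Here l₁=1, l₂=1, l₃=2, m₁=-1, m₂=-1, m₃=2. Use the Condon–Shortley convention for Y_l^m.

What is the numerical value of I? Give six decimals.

Checks pass: Σm=0; 4 even; l₃=2∈[0,2].
(2·1+1)(2·1+1)(2·2+1) = 45
Δ: 0! 2! 2! / 5! → 1/30
sum: t=0:+1/1 = 1/1
3j²(1 1 2; 0 0 0) = Δ·Π!·Σ² = 2/15  (sign +1)
sum: t=0:+1/4 = 1/4
3j²(1 1 2; -1 -1 2) = Δ·Π!·Σ² = 1/5  (sign +1)
combine: 4πI² = 45·2/15·1/5 = 6/5
take √, sign +1: I = 0.30901936

0.309019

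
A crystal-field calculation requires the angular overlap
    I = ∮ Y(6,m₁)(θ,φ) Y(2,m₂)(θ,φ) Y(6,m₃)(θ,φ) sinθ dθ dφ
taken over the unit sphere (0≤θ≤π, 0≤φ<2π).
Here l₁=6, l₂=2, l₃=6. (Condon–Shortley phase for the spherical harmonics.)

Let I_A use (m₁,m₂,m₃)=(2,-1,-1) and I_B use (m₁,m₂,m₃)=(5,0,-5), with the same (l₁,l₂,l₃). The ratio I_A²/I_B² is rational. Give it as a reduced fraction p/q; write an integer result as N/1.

60/121

Shared (l₁,l₂,l₃)=(6,2,6): N and (l;000)² cancel in I_A²/I_B².
A: Δ = 2!·10!·2!/15! = 1/90090; Racah Σ t=0..1: t=0:+1/34560 t=1:−1/60480 = 1/80640; ⇒ 3j(6 2 6; 2 -1 -1)² = 6/1001, sgn -1
B: Δ = 2!·10!·2!/15! = 1/90090; Racah Σ t=0..1: t=0:+1/1451520 t=1:−1/3628800 = 1/2419200; ⇒ 3j(6 2 6; 5 0 -5)² = 11/910, sgn -1
I_A²/I_B² = (6/1001)/(11/910) = 60/121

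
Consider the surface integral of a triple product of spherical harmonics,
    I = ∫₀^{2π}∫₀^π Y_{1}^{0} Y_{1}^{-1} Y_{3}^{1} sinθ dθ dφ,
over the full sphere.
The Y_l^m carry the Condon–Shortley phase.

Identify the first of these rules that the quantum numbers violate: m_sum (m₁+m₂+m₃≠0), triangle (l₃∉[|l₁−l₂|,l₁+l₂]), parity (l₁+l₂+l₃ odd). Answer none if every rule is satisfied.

m₁+m₂+m₃ = 0 − 1 + 1 = 0  ✓
triangle: |1−1|=0 ≤ l₃=3 ≤ 1+1=2  ✗
parity: l₁+l₂+l₃ = 5 is odd

triangle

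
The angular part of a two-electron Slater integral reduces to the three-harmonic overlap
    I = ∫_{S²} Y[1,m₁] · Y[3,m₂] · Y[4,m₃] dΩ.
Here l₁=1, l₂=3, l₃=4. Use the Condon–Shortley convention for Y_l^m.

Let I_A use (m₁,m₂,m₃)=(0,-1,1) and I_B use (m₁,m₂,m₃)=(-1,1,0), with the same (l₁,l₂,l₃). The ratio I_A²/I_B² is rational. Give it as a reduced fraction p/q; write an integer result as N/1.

l's match ⇒ only the (l;m) 3-j factors differ between A and B.
A: triangle coeff Δ(1,3,4) = 1/252; Σ_t [0,0]: t=0:+1/48 = 1/48; (3j)²=5/84 [(1 3 4; 0 -1 1)], sign=-1
B: triangle coeff Δ(1,3,4) = 1/252; Σ_t [0,0]: t=0:+1/96 = 1/96; (3j)²=1/42 [(1 3 4; -1 1 0)], sign=+1
I_A²/I_B² = (5/84)/(1/42) = 5/2

5/2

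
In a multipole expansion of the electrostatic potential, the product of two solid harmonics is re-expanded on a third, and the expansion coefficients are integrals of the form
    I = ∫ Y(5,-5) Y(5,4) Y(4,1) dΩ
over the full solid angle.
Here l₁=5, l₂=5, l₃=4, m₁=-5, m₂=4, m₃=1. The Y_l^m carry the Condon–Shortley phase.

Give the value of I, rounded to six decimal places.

Rules hold: Σm=0, L=14 even, 0≤4≤10.
N = 11·11·9 = 1089
Δ = 6!·4!·4!/15! = 1/3153150
Racah Σ t=1..5: t=1:−1/69120 t=2:+1/1728 t=3:−1/576 t=4:+1/1728 t=5:−1/69120 = -7/11520
⇒ 3j(5 5 4; 0 0 0)² = 2/143, sgn -1
Racah Σ t=6..6: t=6:+1/103680 = 1/103680
⇒ 3j(5 5 4; -5 4 1)² = 4/143, sgn -1
4πI² = N·(3j₀)²·(3jₘ)² = 72/169
I = +1·√(0.426036/4π) = 0.18412721

0.184127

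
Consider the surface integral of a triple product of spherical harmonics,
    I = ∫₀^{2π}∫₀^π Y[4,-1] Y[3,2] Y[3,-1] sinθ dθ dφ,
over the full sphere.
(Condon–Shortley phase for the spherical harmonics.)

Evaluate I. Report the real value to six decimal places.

Checks pass: Σm=0; 10 even; l₃=3∈[1,7].
(2·4+1)(2·3+1)(2·3+1) = 441
Δ: 4! 4! 2! / 11! → 1/34650
sum: t=1:−1/72 t=2:+1/16 t=3:−1/72 = 5/144
3j²(4 3 3; 0 0 0) = Δ·Π!·Σ² = 2/77  (sign -1)
sum: t=3:−1/48 t=4:+1/144 = -1/72
3j²(4 3 3; -1 2 -1) = Δ·Π!·Σ² = 16/693  (sign -1)
combine: 4πI² = 441·2/77·16/693 = 32/121
take √, sign +1: I = 0.14506992

0.145070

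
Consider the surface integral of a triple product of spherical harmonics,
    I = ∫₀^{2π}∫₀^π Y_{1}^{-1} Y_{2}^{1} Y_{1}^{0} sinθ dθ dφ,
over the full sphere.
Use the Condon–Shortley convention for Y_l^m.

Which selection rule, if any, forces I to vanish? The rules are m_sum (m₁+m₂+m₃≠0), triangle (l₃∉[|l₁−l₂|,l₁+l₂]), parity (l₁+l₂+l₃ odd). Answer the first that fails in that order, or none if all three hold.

none

Σmᵢ = 0  ✓
l₃∈[|l₁−l₂|,l₁+l₂]=[1,3], have l₃=1  ✓
Σlᵢ = 4 ⇒ even  ✓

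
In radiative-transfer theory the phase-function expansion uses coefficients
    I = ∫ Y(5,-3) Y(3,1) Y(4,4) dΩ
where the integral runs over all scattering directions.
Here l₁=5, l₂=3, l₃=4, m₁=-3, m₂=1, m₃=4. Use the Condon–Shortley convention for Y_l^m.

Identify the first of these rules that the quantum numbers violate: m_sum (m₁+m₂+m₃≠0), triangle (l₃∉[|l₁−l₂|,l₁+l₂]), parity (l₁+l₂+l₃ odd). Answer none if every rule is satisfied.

Σmᵢ = 2  ✗
l₃∈[|l₁−l₂|,l₁+l₂]=[2,8], have l₃=4
Σlᵢ = 12 ⇒ even

m_sum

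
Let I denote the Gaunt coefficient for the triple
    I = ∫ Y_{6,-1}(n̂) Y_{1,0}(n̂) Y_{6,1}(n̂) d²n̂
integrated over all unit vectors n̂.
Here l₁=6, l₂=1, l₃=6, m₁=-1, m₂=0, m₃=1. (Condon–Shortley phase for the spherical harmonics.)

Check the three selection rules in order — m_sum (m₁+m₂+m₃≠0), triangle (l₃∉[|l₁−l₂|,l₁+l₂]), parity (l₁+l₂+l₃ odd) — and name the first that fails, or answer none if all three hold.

parity

Σmᵢ = 0  ✓
l₃∈[|l₁−l₂|,l₁+l₂]=[5,7], have l₃=6  ✓
Σlᵢ = 13 ⇒ odd  ✗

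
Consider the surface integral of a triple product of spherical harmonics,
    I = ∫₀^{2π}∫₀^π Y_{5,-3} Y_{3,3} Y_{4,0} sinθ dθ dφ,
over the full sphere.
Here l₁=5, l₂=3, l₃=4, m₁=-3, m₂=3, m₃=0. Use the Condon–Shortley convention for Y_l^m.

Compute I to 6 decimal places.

Rules hold: Σm=0, L=12 even, 2≤4≤8.
N = 11·7·9 = 693
Δ = 4!·6!·2!/13! = 1/180180
Racah Σ t=1..3: t=1:−1/576 t=2:+1/144 t=3:−1/576 = 1/288
⇒ 3j(5 3 4; 0 0 0)² = 20/1001, sgn +1
Racah Σ t=4..4: t=4:+1/2304 = 1/2304
⇒ 3j(5 3 4; -3 3 0)² = 5/143, sgn +1
4πI² = N·(3j₀)²·(3jₘ)² = 900/1859
I = +1·√(0.484131/4π) = 0.19628026

0.196280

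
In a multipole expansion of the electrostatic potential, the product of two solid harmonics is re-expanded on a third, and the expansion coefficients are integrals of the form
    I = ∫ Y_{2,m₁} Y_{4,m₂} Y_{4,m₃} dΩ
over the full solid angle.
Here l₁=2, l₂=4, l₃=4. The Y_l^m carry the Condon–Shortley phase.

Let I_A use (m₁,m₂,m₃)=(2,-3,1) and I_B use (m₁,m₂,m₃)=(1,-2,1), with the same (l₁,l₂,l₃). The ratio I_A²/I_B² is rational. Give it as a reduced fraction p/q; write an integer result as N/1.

14/9

l's match ⇒ only the (l;m) 3-j factors differ between A and B.
A: triangle coeff Δ(2,4,4) = 1/13860; Σ_t [0,0]: t=0:+1/480 = 1/480; (3j)²=3/110 [(2 4 4; 2 -3 1)], sign=-1
B: triangle coeff Δ(2,4,4) = 1/13860; Σ_t [0,1]: t=0:+1/96 t=1:−1/240 = 1/160; (3j)²=27/1540 [(2 4 4; 1 -2 1)], sign=-1
I_A²/I_B² = (3/110)/(27/1540) = 14/9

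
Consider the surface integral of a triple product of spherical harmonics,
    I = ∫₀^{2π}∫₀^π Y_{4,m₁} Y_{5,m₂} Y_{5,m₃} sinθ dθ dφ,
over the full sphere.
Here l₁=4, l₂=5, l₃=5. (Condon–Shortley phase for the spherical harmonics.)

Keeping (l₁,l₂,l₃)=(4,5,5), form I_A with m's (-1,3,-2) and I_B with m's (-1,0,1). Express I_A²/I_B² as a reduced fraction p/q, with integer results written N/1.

l's match ⇒ only the (l;m) 3-j factors differ between A and B.
A: triangle coeff Δ(4,5,5) = 1/3153150; Σ_t [2,4]: t=2:+1/17280 t=3:−1/2880 t=4:+1/6912 = -1/6912; (3j)²=5/429 [(4 5 5; -1 3 -2)], sign=+1
B: triangle coeff Δ(4,5,5) = 1/3153150; Σ_t [1,4]: t=1:−1/6912 t=2:+1/864 t=3:−1/1152 t=4:+1/17280 = 7/34560; (3j)²=1/429 [(4 5 5; -1 0 1)], sign=+1
I_A²/I_B² = (5/429)/(1/429) = 5/1

5/1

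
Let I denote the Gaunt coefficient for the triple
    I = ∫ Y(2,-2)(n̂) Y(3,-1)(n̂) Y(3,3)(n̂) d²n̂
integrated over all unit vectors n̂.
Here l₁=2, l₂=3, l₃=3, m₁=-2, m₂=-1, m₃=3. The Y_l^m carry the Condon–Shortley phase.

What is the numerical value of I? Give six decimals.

0.132981

Rules hold: Σm=0, L=8 even, 1≤3≤5.
N = 5·7·7 = 245
Δ = 2!·2!·4!/9! = 1/3780
Racah Σ t=0..2: t=0:+1/24 t=1:−1/4 t=2:+1/24 = -1/6
⇒ 3j(2 3 3; 0 0 0)² = 4/105, sgn +1
Racah Σ t=2..2: t=2:+1/96 = 1/96
⇒ 3j(2 3 3; -2 -1 3)² = 1/42, sgn +1
4πI² = N·(3j₀)²·(3jₘ)² = 2/9
I = +1·√(0.222222/4π) = 0.13298076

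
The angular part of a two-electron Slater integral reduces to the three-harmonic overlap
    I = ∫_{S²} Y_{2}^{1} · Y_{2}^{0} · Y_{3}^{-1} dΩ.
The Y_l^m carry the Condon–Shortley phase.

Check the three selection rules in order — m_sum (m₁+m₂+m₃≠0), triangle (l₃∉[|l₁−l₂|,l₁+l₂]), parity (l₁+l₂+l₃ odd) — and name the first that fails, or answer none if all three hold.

m₁+m₂+m₃ = 1 + 0 − 1 = 0  ✓
triangle: |2−2|=0 ≤ l₃=3 ≤ 2+2=4  ✓
parity: l₁+l₂+l₃ = 7 is odd  ✗

parity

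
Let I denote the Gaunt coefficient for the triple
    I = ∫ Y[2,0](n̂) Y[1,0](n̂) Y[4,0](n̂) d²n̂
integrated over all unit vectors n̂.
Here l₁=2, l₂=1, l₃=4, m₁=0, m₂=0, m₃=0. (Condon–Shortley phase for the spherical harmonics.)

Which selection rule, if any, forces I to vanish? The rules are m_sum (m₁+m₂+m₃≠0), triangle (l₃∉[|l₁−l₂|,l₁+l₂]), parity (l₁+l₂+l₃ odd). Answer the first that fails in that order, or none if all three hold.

Σmᵢ = 0  ✓
l₃∈[|l₁−l₂|,l₁+l₂]=[1,3], have l₃=4  ✗
Σlᵢ = 7 ⇒ odd

triangle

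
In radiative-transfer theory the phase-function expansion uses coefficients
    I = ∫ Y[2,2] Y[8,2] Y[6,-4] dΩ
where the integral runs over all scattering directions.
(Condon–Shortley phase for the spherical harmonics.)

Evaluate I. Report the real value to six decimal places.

Rules hold: Σm=0, L=16 even, 6≤6≤10.
N = 5·17·13 = 1105
Δ = 4!·0!·12!/17! = 1/30940
Racah Σ t=2..2: t=2:+1/2073600 = 1/2073600
⇒ 3j(2 8 6; 0 0 0)² = 28/1105, sgn +1
Racah Σ t=0..0: t=0:+1/174182400 = 1/174182400
⇒ 3j(2 8 6; 2 2 -4)² = 3/6188, sgn +1
4πI² = N·(3j₀)²·(3jₘ)² = 3/221
I = +1·√(0.0135747/4π) = 0.03286696

0.032867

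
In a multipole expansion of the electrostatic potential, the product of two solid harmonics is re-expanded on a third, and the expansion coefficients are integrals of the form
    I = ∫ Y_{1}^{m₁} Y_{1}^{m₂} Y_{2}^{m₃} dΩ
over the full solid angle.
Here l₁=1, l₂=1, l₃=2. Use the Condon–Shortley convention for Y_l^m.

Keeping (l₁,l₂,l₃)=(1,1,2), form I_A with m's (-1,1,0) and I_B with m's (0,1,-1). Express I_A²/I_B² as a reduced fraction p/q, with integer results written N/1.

1/3

l's match ⇒ only the (l;m) 3-j factors differ between A and B.
A: triangle coeff Δ(1,1,2) = 1/30; Σ_t [0,0]: t=0:+1/4 = 1/4; (3j)²=1/30 [(1 1 2; -1 1 0)], sign=+1
B: triangle coeff Δ(1,1,2) = 1/30; Σ_t [0,0]: t=0:+1/2 = 1/2; (3j)²=1/10 [(1 1 2; 0 1 -1)], sign=-1
I_A²/I_B² = (1/30)/(1/10) = 1/3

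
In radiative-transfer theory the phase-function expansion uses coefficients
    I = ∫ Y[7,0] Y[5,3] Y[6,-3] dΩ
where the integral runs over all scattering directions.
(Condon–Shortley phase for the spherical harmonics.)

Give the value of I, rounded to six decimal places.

0.061731

Checks pass: Σm=0; 18 even; l₃=6∈[2,12].
(2·7+1)(2·5+1)(2·6+1) = 2145
Δ: 6! 8! 4! / 19! → 1/174594420
sum: t=1:−1/4147200 t=2:+1/207360 t=3:−1/82944 t=4:+1/207360 t=5:−1/4147200 = -1/345600
3j²(7 5 6; 0 0 0) = Δ·Π!·Σ² = 420/46189  (sign -1)
sum: t=4:+1/829440 t=5:−1/1036800 t=6:+1/14515200 = 1/3225600
3j²(7 5 6; 0 3 -3) = Δ·Π!·Σ² = 567/230945  (sign -1)
combine: 4πI² = 2145·420/46189·567/230945 = 714420/14919047
take √, sign +1: I = 0.06173072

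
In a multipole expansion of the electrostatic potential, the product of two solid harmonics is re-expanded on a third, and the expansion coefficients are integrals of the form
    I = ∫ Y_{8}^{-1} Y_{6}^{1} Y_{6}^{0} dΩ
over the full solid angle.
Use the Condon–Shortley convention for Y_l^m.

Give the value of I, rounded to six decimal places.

-0.075007

m-sum 0 ✓  L=20 even ✓  2≤6≤14 ✓
Π(2lᵢ+1) = 17×13×13 = 2873
triangle coeff Δ(8,6,6) = 1/1309458150
Σ_t [2,6]: t=2:+1/49766400 t=3:−1/3110400 t=4:+1/1327104 t=5:−1/3110400 t=6:+1/49766400 = 1/6635520
(3j)²=350/46189 [(8 6 6; 0 0 0)], sign=+1
Σ_t [3,7]: t=3:−1/24883200 t=4:+1/2488320 t=5:−1/1658880 t=6:+1/6220800 t=7:−1/174182400 = -1/11612160
(3j)²=150/46189 [(8 6 6; -1 1 0)], sign=-1
⇒ 4πI² = 52500/742577
I = (-1)√(52500/742577/(4π)) = -0.07500738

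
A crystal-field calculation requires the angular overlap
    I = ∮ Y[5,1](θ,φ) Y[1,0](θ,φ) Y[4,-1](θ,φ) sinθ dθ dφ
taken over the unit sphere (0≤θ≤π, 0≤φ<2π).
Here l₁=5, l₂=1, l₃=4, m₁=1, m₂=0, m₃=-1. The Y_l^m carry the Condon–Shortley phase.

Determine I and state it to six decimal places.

-0.240571

m-sum 0 ✓  L=10 even ✓  4≤4≤6 ✓
Π(2lᵢ+1) = 11×3×9 = 297
triangle coeff Δ(5,1,4) = 1/495
Σ_t [1,1]: t=1:−1/576 = -1/576
(3j)²=5/99 [(5 1 4; 0 0 0)], sign=-1
Σ_t [1,1]: t=1:−1/720 = -1/720
(3j)²=8/165 [(5 1 4; 1 0 -1)], sign=+1
⇒ 4πI² = 8/11
I = (-1)√(8/11/(4π)) = -0.24057125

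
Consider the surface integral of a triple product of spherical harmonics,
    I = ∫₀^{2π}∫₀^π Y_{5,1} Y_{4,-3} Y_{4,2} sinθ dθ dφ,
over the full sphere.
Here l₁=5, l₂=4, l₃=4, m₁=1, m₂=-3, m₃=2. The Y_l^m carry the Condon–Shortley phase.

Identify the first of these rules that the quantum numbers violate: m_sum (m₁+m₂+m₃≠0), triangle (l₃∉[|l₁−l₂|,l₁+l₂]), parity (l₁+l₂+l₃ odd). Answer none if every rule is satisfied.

azimuthal sum: 1 − 3 + 2 = 0  ✓
1 ≤ 4 ≤ 9 (triangle on l)  ✓
L = 5 + 4 + 4 = 13 (odd)  ✗

parity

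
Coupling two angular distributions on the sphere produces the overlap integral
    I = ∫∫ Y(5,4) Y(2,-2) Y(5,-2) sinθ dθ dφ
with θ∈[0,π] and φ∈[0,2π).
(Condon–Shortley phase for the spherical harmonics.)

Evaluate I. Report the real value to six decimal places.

-0.137240

Rules hold: Σm=0, L=12 even, 3≤5≤7.
N = 11·5·11 = 605
Δ = 2!·8!·2!/13! = 1/38610
Racah Σ t=0..2: t=0:+1/2880 t=1:−1/576 t=2:+1/2880 = -1/960
⇒ 3j(5 2 5; 0 0 0)² = 10/429, sgn +1
Racah Σ t=0..0: t=0:+1/20160 = 1/20160
⇒ 3j(5 2 5; 4 -2 -2)² = 12/715, sgn -1
4πI² = N·(3j₀)²·(3jₘ)² = 40/169
I = -1·√(0.236686/4π) = -0.13724032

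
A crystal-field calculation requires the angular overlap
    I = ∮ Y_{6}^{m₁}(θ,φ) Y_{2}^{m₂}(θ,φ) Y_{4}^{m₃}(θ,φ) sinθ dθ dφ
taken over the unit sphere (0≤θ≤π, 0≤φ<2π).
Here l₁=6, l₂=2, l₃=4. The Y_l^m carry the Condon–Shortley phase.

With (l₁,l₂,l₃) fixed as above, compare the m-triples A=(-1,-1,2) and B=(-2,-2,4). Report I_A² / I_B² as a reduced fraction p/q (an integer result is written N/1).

l's match ⇒ only the (l;m) 3-j factors differ between A and B.
A: triangle coeff Δ(6,2,4) = 1/6435; Σ_t [1,1]: t=1:−1/8640 = -1/8640; (3j)²=14/1287 [(6 2 4; -1 -1 2)], sign=-1
B: triangle coeff Δ(6,2,4) = 1/6435; Σ_t [0,0]: t=0:+1/967680 = 1/967680; (3j)²=1/6435 [(6 2 4; -2 -2 4)], sign=+1
I_A²/I_B² = (14/1287)/(1/6435) = 70/1

70/1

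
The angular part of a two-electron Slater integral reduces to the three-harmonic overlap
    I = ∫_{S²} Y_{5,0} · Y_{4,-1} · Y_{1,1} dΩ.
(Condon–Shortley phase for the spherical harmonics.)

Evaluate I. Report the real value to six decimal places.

m-sum 0 ✓  L=10 even ✓  1≤1≤9 ✓
Π(2lᵢ+1) = 11×9×3 = 297
triangle coeff Δ(5,4,1) = 1/495
Σ_t [4,4]: t=4:+1/576 = 1/576
(3j)²=5/99 [(5 4 1; 0 0 0)], sign=-1
Σ_t [3,3]: t=3:−1/1440 = -1/1440
(3j)²=2/99 [(5 4 1; 0 -1 1)], sign=-1
⇒ 4πI² = 10/33
I = (+1)√(10/33/(4π)) = 0.15528807

0.155288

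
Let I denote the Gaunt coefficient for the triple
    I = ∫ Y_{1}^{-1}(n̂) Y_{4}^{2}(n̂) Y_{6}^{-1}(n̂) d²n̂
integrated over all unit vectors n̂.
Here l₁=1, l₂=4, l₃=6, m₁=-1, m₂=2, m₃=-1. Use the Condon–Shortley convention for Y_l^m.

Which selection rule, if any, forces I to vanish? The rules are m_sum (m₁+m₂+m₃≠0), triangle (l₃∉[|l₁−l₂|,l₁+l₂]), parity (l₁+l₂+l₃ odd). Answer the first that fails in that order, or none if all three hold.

Σmᵢ = 0  ✓
l₃∈[|l₁−l₂|,l₁+l₂]=[3,5], have l₃=6  ✗
Σlᵢ = 11 ⇒ odd

triangle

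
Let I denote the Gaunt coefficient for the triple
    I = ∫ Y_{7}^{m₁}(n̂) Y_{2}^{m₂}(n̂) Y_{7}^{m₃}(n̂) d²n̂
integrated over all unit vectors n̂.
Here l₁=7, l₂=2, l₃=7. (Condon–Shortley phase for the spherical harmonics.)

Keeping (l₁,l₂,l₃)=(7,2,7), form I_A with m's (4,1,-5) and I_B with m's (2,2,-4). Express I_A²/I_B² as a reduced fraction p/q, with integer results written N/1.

729/550

l's match ⇒ only the (l;m) 3-j factors differ between A and B.
A: triangle coeff Δ(7,2,7) = 1/185640; Σ_t [1,2]: t=1:−1/14515200 t=2:+1/79833600 = -1/17740800; (3j)²=729/30940 [(7 2 7; 4 1 -5)], sign=-1
B: triangle coeff Δ(7,2,7) = 1/185640; Σ_t [2,2]: t=2:+1/8709120 = 1/8709120; (3j)²=55/3094 [(7 2 7; 2 2 -4)], sign=-1
I_A²/I_B² = (729/30940)/(55/3094) = 729/550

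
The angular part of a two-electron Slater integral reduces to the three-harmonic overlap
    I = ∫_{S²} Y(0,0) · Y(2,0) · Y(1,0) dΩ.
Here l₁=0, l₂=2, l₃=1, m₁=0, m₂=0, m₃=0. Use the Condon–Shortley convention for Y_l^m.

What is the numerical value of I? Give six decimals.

|0−2|≤1≤0+2 violated ⇒ I = 0

0.000000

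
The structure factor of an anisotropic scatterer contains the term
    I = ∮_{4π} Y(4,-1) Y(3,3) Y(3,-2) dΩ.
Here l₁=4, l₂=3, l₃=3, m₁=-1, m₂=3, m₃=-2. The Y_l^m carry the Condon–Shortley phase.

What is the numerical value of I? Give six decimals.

0.140463

Rules hold: Σm=0, L=10 even, 1≤3≤7.
N = 9·7·7 = 441
Δ = 4!·4!·2!/11! = 1/34650
Racah Σ t=1..3: t=1:−1/72 t=2:+1/16 t=3:−1/72 = 5/144
⇒ 3j(4 3 3; 0 0 0)² = 2/77, sgn -1
Racah Σ t=4..4: t=4:+1/288 = 1/288
⇒ 3j(4 3 3; -1 3 -2)² = 5/231, sgn -1
4πI² = N·(3j₀)²·(3jₘ)² = 30/121
I = +1·√(0.247934/4π) = 0.14046335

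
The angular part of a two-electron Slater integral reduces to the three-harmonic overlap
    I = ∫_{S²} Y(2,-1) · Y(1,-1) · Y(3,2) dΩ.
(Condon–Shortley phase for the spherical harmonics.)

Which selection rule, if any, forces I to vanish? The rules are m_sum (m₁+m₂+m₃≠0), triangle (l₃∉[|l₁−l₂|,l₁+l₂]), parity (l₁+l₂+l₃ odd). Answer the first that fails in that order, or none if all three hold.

azimuthal sum: -1 − 1 + 2 = 0  ✓
1 ≤ 3 ≤ 3 (triangle on l)  ✓
L = 2 + 1 + 3 = 6 (even)  ✓

none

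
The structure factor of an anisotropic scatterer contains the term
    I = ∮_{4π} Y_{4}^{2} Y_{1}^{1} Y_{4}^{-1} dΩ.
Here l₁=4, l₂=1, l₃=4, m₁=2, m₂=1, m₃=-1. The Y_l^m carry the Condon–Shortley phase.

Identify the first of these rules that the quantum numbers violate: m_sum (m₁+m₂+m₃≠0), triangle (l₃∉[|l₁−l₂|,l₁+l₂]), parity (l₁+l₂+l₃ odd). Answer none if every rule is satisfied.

m_sum

Σmᵢ = 2  ✗
l₃∈[|l₁−l₂|,l₁+l₂]=[3,5], have l₃=4
Σlᵢ = 9 ⇒ odd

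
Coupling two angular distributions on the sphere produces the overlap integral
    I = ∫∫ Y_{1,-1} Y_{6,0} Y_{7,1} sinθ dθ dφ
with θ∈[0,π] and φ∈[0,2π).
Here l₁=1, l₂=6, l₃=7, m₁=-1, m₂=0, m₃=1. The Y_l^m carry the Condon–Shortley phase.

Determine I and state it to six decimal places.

-0.185147

Checks pass: Σm=0; 14 even; l₃=7∈[5,7].
(2·1+1)(2·6+1)(2·7+1) = 585
Δ: 0! 2! 12! / 15! → 1/1365
sum: t=0:+1/518400 = 1/518400
3j²(1 6 7; 0 0 0) = Δ·Π!·Σ² = 7/195  (sign -1)
sum: t=0:+1/1036800 = 1/1036800
3j²(1 6 7; -1 0 1) = Δ·Π!·Σ² = 4/195  (sign +1)
combine: 4πI² = 585·7/195·4/195 = 28/65
take √, sign -1: I = -0.18514731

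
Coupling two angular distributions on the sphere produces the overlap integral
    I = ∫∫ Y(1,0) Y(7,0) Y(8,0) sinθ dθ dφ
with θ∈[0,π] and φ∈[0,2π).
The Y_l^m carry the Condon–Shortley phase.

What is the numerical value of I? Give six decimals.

0.244780

m-sum 0 ✓  L=16 even ✓  6≤8≤8 ✓
Π(2lᵢ+1) = 3×15×17 = 765
triangle coeff Δ(1,7,8) = 1/2040
Σ_t [0,0]: t=0:+1/25401600 = 1/25401600
(3j)²=8/255 [(1 7 8; 0 0 0)], sign=+1
(m-triple is (0,0,0) — same symbol as above.)
⇒ 4πI² = 64/85
I = (+1)√(64/85/(4π)) = 0.24477981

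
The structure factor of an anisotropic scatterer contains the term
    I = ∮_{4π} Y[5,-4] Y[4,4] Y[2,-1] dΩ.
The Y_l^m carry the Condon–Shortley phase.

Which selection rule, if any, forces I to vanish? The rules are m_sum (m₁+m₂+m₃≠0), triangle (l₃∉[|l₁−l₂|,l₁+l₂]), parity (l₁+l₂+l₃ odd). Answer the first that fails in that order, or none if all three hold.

m_sum

m₁+m₂+m₃ = -4 + 4 − 1 = -1  ✗
triangle: |5−4|=1 ≤ l₃=2 ≤ 5+4=9
parity: l₁+l₂+l₃ = 11 is odd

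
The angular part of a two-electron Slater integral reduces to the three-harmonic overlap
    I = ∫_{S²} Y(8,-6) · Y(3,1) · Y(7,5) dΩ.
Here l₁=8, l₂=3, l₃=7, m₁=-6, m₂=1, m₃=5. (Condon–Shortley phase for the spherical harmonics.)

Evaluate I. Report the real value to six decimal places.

m-sum 0 ✓  L=18 even ✓  5≤7≤11 ✓
Π(2lᵢ+1) = 17×7×15 = 1785
triangle coeff Δ(8,3,7) = 1/5290740
Σ_t [1,3]: t=1:−1/7257600 t=2:+1/2073600 t=3:−1/7257600 = 1/4838400
(3j)²=252/20995 [(8 3 7; 0 0 0)], sign=-1
Σ_t [2,4]: t=2:+1/3832012800 t=3:−1/239500800 t=4:+1/348364800 = -1/958003200
(3j)²=8/4845 [(8 3 7; -6 1 5)], sign=-1
⇒ 4πI² = 14112/398905
I = (+1)√(14112/398905/(4π)) = 0.05305846

0.053058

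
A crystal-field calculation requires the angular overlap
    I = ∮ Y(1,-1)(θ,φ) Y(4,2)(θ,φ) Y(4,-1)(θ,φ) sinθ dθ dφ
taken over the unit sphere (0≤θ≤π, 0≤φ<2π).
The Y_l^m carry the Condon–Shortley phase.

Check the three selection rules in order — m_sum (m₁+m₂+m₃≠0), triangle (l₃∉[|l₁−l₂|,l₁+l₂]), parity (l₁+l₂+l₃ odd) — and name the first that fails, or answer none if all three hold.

parity

m₁+m₂+m₃ = -1 + 2 − 1 = 0  ✓
triangle: |1−4|=3 ≤ l₃=4 ≤ 1+4=5  ✓
parity: l₁+l₂+l₃ = 9 is odd  ✗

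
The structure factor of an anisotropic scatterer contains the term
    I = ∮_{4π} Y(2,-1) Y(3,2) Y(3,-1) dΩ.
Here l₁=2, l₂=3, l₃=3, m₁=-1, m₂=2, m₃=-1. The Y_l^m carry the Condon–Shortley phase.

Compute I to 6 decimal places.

Checks pass: Σm=0; 8 even; l₃=3∈[1,5].
(2·2+1)(2·3+1)(2·3+1) = 245
Δ: 2! 2! 4! / 9! → 1/3780
sum: t=0:+1/24 t=1:−1/4 t=2:+1/24 = -1/6
3j²(2 3 3; 0 0 0) = Δ·Π!·Σ² = 4/105  (sign +1)
sum: t=1:−1/48 t=2:+1/12 = 1/16
3j²(2 3 3; -1 2 -1) = Δ·Π!·Σ² = 1/28  (sign +1)
combine: 4πI² = 245·4/105·1/28 = 1/3
take √, sign +1: I = 0.16286750

0.162868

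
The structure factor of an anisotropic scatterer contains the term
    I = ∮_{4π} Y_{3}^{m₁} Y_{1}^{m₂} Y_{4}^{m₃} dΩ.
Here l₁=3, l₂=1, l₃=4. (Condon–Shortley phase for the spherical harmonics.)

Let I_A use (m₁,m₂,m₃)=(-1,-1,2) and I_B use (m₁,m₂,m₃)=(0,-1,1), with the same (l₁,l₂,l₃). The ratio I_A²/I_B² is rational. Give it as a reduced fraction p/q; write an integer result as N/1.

3/2

Same 3,1,4: normalisation and zero-m 3j drop out of the ratio.
A: Δ: 0! 6! 2! / 9! → 1/252; sum: t=0:+1/96 = 1/96; 3j²(3 1 4; -1 -1 2) = Δ·Π!·Σ² = 5/84  (sign +1)
B: Δ: 0! 6! 2! / 9! → 1/252; sum: t=0:+1/72 = 1/72; 3j²(3 1 4; 0 -1 1) = Δ·Π!·Σ² = 5/126  (sign -1)
I_A²/I_B² = (5/84)/(5/126) = 3/2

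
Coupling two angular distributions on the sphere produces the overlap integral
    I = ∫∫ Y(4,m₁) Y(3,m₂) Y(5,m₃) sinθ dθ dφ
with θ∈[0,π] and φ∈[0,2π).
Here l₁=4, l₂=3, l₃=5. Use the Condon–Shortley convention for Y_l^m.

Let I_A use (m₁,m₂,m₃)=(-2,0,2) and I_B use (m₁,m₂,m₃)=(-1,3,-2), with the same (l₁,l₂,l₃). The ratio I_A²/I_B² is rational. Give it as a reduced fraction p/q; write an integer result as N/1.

l's match ⇒ only the (l;m) 3-j factors differ between A and B.
A: triangle coeff Δ(4,3,5) = 1/180180; Σ_t [0,2]: t=0:+1/8640 t=1:−1/480 t=2:+1/576 = -1/4320; (3j)²=1/2145 [(4 3 5; -2 0 2)], sign=+1
B: triangle coeff Δ(4,3,5) = 1/180180; Σ_t [2,2]: t=2:+1/1728 = 1/1728; (3j)²=25/858 [(4 3 5; -1 3 -2)], sign=-1
I_A²/I_B² = (1/2145)/(25/858) = 2/125

2/125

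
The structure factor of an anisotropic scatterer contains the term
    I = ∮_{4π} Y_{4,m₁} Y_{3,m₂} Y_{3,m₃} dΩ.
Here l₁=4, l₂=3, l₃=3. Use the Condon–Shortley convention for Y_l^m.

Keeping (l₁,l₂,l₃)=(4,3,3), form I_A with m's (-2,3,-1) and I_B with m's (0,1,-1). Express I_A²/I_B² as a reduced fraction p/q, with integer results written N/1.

54/1

l's match ⇒ only the (l;m) 3-j factors differ between A and B.
A: triangle coeff Δ(4,3,3) = 1/34650; Σ_t [4,4]: t=4:+1/192 = 1/192; (3j)²=3/77 [(4 3 3; -2 3 -1)], sign=+1
B: triangle coeff Δ(4,3,3) = 1/34650; Σ_t [2,4]: t=2:+1/32 t=3:−1/36 t=4:+1/1152 = 5/1152; (3j)²=1/1386 [(4 3 3; 0 1 -1)], sign=+1
I_A²/I_B² = (3/77)/(1/1386) = 54/1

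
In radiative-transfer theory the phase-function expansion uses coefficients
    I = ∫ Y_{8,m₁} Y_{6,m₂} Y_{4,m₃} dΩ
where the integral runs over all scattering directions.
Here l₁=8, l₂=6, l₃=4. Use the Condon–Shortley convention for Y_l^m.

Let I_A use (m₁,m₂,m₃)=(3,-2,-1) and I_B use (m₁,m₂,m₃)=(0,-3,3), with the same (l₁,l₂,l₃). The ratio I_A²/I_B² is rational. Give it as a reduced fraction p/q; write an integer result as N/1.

7040/7203

l's match ⇒ only the (l;m) 3-j factors differ between A and B.
A: triangle coeff Δ(8,6,4) = 1/23279256; Σ_t [2,4]: t=2:+1/5806080 t=3:−1/1451520 t=4:+1/4147200 = -1/3628800; (3j)²=320/29393 [(8 6 4; 3 -2 -1)], sign=+1
B: triangle coeff Δ(8,6,4) = 1/23279256; Σ_t [2,3]: t=2:+1/58060800 t=3:−1/7257600 = -1/8294400; (3j)²=1029/92378 [(8 6 4; 0 -3 3)], sign=+1
I_A²/I_B² = (320/29393)/(1029/92378) = 7040/7203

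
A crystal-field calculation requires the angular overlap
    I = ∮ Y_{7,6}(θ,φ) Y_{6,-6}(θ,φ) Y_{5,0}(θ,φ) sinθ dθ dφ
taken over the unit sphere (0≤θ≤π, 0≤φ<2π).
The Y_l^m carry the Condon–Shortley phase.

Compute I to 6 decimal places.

0.168277

Checks pass: Σm=0; 18 even; l₃=5∈[1,13].
(2·7+1)(2·6+1)(2·5+1) = 2145
Δ: 8! 6! 4! / 19! → 1/174594420
sum: t=2:+1/4147200 t=3:−1/207360 t=4:+1/82944 t=5:−1/207360 t=6:+1/4147200 = 1/345600
3j²(7 6 5; 0 0 0) = Δ·Π!·Σ² = 420/46189  (sign -1)
sum: t=0:+1/116121600 = 1/116121600
3j²(7 6 5; 6 -6 0) = Δ·Π!·Σ² = 165/9044  (sign -1)
combine: 4πI² = 2145·420/46189·165/9044 = 37125/104329
take √, sign +1: I = 0.16827739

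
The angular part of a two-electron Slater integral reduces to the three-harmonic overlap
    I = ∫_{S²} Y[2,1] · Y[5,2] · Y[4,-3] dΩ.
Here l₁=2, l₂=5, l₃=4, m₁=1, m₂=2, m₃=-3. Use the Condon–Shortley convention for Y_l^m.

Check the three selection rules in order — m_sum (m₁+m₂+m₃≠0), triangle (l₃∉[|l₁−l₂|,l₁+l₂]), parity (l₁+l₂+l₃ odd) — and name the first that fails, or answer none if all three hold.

azimuthal sum: 1 + 2 − 3 = 0  ✓
3 ≤ 4 ≤ 7 (triangle on l)  ✓
L = 2 + 5 + 4 = 11 (odd)  ✗

parity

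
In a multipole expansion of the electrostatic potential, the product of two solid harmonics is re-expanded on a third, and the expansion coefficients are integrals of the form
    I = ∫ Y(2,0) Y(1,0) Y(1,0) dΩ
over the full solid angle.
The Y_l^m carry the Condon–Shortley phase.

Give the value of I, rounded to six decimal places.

0.252313

m-sum 0 ✓  L=4 even ✓  1≤1≤3 ✓
Π(2lᵢ+1) = 5×3×3 = 45
triangle coeff Δ(2,1,1) = 1/30
Σ_t [1,1]: t=1:−1/1 = -1/1
(3j)²=2/15 [(2 1 1; 0 0 0)], sign=+1
(m-triple is (0,0,0) — same symbol as above.)
⇒ 4πI² = 4/5
I = (+1)√(4/5/(4π)) = 0.25231325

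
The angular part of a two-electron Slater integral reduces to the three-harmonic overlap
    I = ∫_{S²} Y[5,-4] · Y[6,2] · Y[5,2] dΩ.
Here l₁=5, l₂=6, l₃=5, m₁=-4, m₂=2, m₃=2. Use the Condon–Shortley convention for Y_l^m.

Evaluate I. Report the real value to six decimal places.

m-sum 0 ✓  L=16 even ✓  1≤5≤11 ✓
Π(2lᵢ+1) = 11×13×11 = 1573
triangle coeff Δ(5,6,5) = 1/28588560
Σ_t [1,5]: t=1:−1/345600 t=2:+1/13824 t=3:−1/5184 t=4:+1/13824 t=5:−1/345600 = -7/129600
(3j)²=80/7293 [(5 6 5; 0 0 0)], sign=+1
Σ_t [5,6]: t=5:−1/103680 t=6:+1/207360 = -1/207360
(3j)²=21/2431 [(5 6 5; -4 2 2)], sign=+1
⇒ 4πI² = 560/3757
I = (+1)√(560/3757/(4π)) = 0.10891018

0.108910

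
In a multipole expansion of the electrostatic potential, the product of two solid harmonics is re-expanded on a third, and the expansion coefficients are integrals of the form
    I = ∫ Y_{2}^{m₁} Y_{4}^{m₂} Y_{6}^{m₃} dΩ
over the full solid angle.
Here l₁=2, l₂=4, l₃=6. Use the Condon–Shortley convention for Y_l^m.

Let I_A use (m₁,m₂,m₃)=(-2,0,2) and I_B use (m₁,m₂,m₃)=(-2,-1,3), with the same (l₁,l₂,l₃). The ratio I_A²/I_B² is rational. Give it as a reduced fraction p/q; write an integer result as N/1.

5/9

Same 2,4,6: normalisation and zero-m 3j drop out of the ratio.
A: Δ: 0! 4! 8! / 13! → 1/6435; sum: t=0:+1/13824 = 1/13824; 3j²(2 4 6; -2 0 2) = Δ·Π!·Σ² = 14/1287  (sign +1)
B: Δ: 0! 4! 8! / 13! → 1/6435; sum: t=0:+1/17280 = 1/17280; 3j²(2 4 6; -2 -1 3) = Δ·Π!·Σ² = 14/715  (sign -1)
I_A²/I_B² = (14/1287)/(14/715) = 5/9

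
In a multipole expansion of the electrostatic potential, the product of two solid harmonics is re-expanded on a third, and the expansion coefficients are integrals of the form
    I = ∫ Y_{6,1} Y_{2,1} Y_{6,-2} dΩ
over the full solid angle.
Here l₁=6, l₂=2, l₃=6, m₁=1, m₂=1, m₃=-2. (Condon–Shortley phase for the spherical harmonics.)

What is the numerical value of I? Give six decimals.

0.088837

Checks pass: Σm=0; 14 even; l₃=6∈[4,8].
(2·6+1)(2·2+1)(2·6+1) = 845
Δ: 2! 10! 2! / 15! → 1/90090
sum: t=0:+1/69120 t=1:−1/14400 t=2:+1/69120 = -7/172800
3j²(6 2 6; 0 0 0) = Δ·Π!·Σ² = 14/715  (sign -1)
sum: t=1:−1/34560 t=2:+1/60480 = -1/80640
3j²(6 2 6; 1 1 -2) = Δ·Π!·Σ² = 6/1001  (sign -1)
combine: 4πI² = 845·14/715·6/1001 = 12/121
take √, sign +1: I = 0.08883682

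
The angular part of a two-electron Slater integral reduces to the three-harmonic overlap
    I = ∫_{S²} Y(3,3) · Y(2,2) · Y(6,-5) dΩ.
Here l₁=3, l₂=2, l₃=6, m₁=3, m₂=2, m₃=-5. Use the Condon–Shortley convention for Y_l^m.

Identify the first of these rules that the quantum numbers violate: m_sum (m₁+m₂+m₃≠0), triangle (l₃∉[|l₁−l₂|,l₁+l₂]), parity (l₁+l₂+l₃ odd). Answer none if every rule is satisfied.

Σmᵢ = 0  ✓
l₃∈[|l₁−l₂|,l₁+l₂]=[1,5], have l₃=6  ✗
Σlᵢ = 11 ⇒ odd

triangle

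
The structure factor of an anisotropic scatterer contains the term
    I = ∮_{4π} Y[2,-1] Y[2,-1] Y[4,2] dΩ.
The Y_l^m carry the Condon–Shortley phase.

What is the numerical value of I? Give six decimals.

0.254875

Rules hold: Σm=0, L=8 even, 0≤4≤4.
N = 5·5·9 = 225
Δ = 0!·4!·4!/9! = 1/630
Racah Σ t=0..0: t=0:+1/16 = 1/16
⇒ 3j(2 2 4; 0 0 0)² = 2/35, sgn +1
Racah Σ t=0..0: t=0:+1/36 = 1/36
⇒ 3j(2 2 4; -1 -1 2)² = 4/63, sgn +1
4πI² = N·(3j₀)²·(3jₘ)² = 40/49
I = +1·√(0.816327/4π) = 0.25487487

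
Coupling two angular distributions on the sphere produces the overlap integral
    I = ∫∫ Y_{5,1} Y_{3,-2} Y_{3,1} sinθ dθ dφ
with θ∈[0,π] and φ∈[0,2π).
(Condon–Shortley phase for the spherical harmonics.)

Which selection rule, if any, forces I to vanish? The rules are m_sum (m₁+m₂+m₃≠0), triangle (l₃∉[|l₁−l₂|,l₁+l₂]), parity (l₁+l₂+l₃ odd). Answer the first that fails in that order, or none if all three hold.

parity

Σmᵢ = 0  ✓
l₃∈[|l₁−l₂|,l₁+l₂]=[2,8], have l₃=3  ✓
Σlᵢ = 11 ⇒ odd  ✗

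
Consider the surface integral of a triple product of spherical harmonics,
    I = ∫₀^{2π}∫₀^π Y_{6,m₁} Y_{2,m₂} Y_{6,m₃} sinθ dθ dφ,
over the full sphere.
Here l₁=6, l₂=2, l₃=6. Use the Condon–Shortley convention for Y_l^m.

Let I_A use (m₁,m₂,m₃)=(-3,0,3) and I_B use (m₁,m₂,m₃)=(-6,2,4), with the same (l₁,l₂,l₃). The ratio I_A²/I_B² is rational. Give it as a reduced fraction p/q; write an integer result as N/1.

l's match ⇒ only the (l;m) 3-j factors differ between A and B.
A: triangle coeff Δ(6,2,6) = 1/90090; Σ_t [0,2]: t=0:+1/1451520 t=1:−1/80640 t=2:+1/120960 = -1/290304; (3j)²=5/2002 [(6 2 6; -3 0 3)], sign=+1
B: triangle coeff Δ(6,2,6) = 1/90090; Σ_t [2,2]: t=2:+1/14515200 = 1/14515200; (3j)²=2/455 [(6 2 6; -6 2 4)], sign=+1
I_A²/I_B² = (5/2002)/(2/455) = 25/44

25/44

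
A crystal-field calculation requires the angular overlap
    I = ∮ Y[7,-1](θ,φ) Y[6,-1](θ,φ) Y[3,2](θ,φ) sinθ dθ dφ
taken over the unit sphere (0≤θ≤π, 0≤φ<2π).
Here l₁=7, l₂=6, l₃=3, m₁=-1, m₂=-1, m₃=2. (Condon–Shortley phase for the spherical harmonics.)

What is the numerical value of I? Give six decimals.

m-sum 0 ✓  L=16 even ✓  1≤3≤13 ✓
Π(2lᵢ+1) = 15×13×7 = 1365
triangle coeff Δ(7,6,3) = 1/2042040
Σ_t [4,6]: t=4:+1/207360 t=5:−1/57600 t=6:+1/207360 = -1/129600
(3j)²=168/12155 [(7 6 3; 0 0 0)], sign=+1
Σ_t [4,5]: t=4:+1/414720 t=5:−1/172800 = -7/2073600
(3j)²=343/29172 [(7 6 3; -1 -1 2)], sign=+1
⇒ 4πI² = 100842/454597
I = (+1)√(100842/454597/(4π)) = 0.13286253

0.132863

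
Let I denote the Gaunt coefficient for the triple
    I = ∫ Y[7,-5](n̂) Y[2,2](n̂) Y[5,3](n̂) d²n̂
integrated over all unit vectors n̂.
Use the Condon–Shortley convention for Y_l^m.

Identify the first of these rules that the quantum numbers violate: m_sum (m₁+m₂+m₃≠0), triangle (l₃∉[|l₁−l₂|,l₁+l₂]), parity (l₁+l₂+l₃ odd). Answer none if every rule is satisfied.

none

m₁+m₂+m₃ = -5 + 2 + 3 = 0  ✓
triangle: |7−2|=5 ≤ l₃=5 ≤ 7+2=9  ✓
parity: l₁+l₂+l₃ = 14 is even  ✓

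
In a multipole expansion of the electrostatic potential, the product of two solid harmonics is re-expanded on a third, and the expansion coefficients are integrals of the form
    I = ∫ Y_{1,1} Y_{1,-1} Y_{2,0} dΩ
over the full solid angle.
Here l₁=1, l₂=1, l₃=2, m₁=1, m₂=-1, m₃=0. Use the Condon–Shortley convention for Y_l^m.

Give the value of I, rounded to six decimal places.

0.126157

m-sum 0 ✓  L=4 even ✓  0≤2≤2 ✓
Π(2lᵢ+1) = 3×3×5 = 45
triangle coeff Δ(1,1,2) = 1/30
Σ_t [0,0]: t=0:+1/1 = 1/1
(3j)²=2/15 [(1 1 2; 0 0 0)], sign=+1
Σ_t [0,0]: t=0:+1/4 = 1/4
(3j)²=1/30 [(1 1 2; 1 -1 0)], sign=+1
⇒ 4πI² = 1/5
I = (+1)√(1/5/(4π)) = 0.12615663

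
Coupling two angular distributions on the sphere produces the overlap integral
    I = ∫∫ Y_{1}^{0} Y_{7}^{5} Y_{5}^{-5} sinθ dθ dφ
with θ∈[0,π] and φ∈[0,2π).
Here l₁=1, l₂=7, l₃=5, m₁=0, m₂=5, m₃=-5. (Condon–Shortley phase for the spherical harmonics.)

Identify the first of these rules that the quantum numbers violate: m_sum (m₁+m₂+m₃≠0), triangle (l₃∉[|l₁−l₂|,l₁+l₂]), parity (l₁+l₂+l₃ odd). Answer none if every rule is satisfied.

triangle

Σmᵢ = 0  ✓
l₃∈[|l₁−l₂|,l₁+l₂]=[6,8], have l₃=5  ✗
Σlᵢ = 13 ⇒ odd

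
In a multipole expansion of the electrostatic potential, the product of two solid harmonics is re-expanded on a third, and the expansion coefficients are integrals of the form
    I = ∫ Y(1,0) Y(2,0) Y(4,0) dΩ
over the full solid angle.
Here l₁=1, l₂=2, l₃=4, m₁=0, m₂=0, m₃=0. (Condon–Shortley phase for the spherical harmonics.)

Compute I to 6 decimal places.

|1−2|≤4≤1+2 violated ⇒ I = 0

0.000000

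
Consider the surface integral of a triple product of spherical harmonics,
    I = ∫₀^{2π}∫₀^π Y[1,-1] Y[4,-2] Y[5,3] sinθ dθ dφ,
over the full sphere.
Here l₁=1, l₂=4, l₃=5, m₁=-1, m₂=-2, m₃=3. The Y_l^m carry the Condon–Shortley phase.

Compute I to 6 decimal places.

-0.259847

Rules hold: Σm=0, L=10 even, 3≤5≤5.
N = 3·9·11 = 297
Δ = 0!·2!·8!/11! = 1/495
Racah Σ t=0..0: t=0:+1/576 = 1/576
⇒ 3j(1 4 5; 0 0 0)² = 5/99, sgn -1
Racah Σ t=0..0: t=0:+1/2880 = 1/2880
⇒ 3j(1 4 5; -1 -2 3)² = 28/495, sgn +1
4πI² = N·(3j₀)²·(3jₘ)² = 28/33
I = -1·√(0.848485/4π) = -0.25984664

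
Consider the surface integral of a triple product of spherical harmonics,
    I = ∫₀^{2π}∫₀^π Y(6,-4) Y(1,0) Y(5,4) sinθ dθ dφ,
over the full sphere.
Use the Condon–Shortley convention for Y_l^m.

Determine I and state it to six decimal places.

m-sum 0 ✓  L=12 even ✓  5≤5≤7 ✓
Π(2lᵢ+1) = 13×3×11 = 429
triangle coeff Δ(6,1,5) = 1/858
Σ_t [1,1]: t=1:−1/14400 = -1/14400
(3j)²=6/143 [(6 1 5; 0 0 0)], sign=+1
Σ_t [1,1]: t=1:−1/362880 = -1/362880
(3j)²=10/429 [(6 1 5; -4 0 4)], sign=+1
⇒ 4πI² = 60/143
I = (+1)√(60/143/(4π)) = 0.18272698

0.182727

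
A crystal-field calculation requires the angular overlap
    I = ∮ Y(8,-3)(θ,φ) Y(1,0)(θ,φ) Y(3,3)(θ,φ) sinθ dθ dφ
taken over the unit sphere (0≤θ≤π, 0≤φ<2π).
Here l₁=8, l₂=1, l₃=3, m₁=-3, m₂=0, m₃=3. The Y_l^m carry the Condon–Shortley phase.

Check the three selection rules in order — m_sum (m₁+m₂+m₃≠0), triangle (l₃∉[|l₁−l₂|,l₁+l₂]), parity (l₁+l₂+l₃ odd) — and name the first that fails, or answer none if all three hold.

triangle

azimuthal sum: -3 + 0 + 3 = 0  ✓
7 ≤ 3 ≤ 9 (triangle on l)  ✗
L = 8 + 1 + 3 = 12 (even)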